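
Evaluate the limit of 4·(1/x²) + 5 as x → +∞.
Evaluate the dominant behaviour as x → +∞; each term tends to a finite value or vanishes.
Limit = 5.

Final answer: 5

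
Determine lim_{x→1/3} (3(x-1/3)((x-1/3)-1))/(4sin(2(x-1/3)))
Both numerator and denominator → 0 as x → 1/3; this is a 0/0 indeterminate form.
Expand each to leading order near x = 1/3: numerator ~ -3·(x - 1/3), denominator ~ 8·(x - 1/3).
The limit of the ratio is -3/8.

Final answer: -3/8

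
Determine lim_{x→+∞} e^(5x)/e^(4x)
This is an ∞/∞ indeterminate form as x → +∞.
Rewrite e^(5x)/e^(4x) = e^((5−4)x) = e^(x); the exponent coefficient is 1 > 0 so e^(x) → ∞.
Limit = ∞.

Final answer: ∞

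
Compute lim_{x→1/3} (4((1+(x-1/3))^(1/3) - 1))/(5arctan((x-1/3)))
Both numerator and denominator → 0 as x → 1/3; this is a 0/0 indeterminate form.
Expand each to leading order near x = 1/3: numerator ~ 4·(x - 1/3)/3, denominator ~ 5·(x - 1/3).
The limit of the ratio is 4/15.

Final answer: 4/15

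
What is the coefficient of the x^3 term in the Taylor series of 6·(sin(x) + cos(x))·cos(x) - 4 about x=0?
Expand to order 3: 6·(sin(x) + cos(x))·cos(x) - 4 = -4·x^3 - 6·x^2 + 6·x + 2 + O(x^4).
The coefficient of x^3 is -4.

Final answer: -4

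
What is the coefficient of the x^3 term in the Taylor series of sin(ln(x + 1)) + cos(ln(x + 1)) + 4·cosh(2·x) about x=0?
Expand to order 3: sin(ln(x + 1)) + cos(ln(x + 1)) + 4·cosh(2·x) = 2·x^3/3 + 7·x^2 + x + 5 + O(x^4).
The coefficient of x^3 is 2/3.

Final answer: 2/3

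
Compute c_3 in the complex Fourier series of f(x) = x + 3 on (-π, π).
Compute the real Fourier coefficients first: a_3 = 0, b_3 = 2/3.
Then c_3 = (a_3 − i·b_3)/2 = -i/3.

Final answer: -i/3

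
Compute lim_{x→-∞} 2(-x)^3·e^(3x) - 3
The product is a 0·∞ indeterminate form at x → -∞.
Rewrite the product as 2(-x)^3 / e^(-3x) (an ∞/∞ form) and apply L'Hôpital, or use the standard hierarchy e^(3|x|) ≫ |(-x)^3| as x → -∞.
The indeterminate product → 0, so the limit = -3.

Final answer: -3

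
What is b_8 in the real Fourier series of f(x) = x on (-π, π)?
b_8 = (1/π) ∫_{-π}^{π} f(x)·sin(8x) dx.
Evaluate the integral (use parity and integration by parts as needed): b_8 = -1/4.

Final answer: -1/4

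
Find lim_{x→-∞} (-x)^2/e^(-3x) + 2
The quotient is an ∞/∞ indeterminate form as x → -∞.
Compare growth rates of the dominant terms (exponentials ≫ polynomials ≫ logarithms), or apply L'Hôpital's rule; the quotient → 0.
Adding the constant: 0 + 2 = 2. Limit = 2.

Final answer: 2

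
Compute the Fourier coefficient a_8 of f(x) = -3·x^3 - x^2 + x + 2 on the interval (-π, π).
a_8 = (1/π) ∫_{-π}^{π} f(x)·cos(8x) dx.
Evaluate the integral (use parity and integration by parts as needed): a_8 = -1/16.

Final answer: -1/16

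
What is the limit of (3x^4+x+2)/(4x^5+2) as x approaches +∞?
This is an ∞/∞ indeterminate form as x → +∞.
Divide numerator and denominator by x^5 and let the lower-order terms vanish; the numerator's degree 4 is below the denominator's degree 5, so the quotient → 0.
Limit = 0.

Final answer: 0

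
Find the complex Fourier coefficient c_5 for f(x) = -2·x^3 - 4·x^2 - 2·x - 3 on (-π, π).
Compute the real Fourier coefficients first: a_5 = 16/25, b_5 = -4·π^2/5 - 76/125.
Then c_5 = (a_5 − i·b_5)/2 = 8/25 + 38·i/125 + 2·i·π^2/5.

Final answer: 8/25 + 38·i/125 + 2·i·π^2/5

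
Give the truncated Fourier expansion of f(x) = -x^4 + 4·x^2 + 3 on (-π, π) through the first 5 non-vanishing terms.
(-64 + 8·π^2)·cos(x) + (7 - 2·π^2)·cos(2·x) + (-64/27 + 8·π^2/9)·cos(3·x) + (19/16 - π^2/2)·cos(4·x) - π^4/5 + 3 + 4·π^2/3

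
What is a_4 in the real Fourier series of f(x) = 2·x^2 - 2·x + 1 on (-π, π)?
a_4 = (1/π) ∫_{-π}^{π} f(x)·cos(4x) dx.
Evaluate the integral (use parity and integration by parts as needed): a_4 = 1/2.

Final answer: 1/2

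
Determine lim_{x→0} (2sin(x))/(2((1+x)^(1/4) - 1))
Both numerator and denominator → 0 as x → 0; this is a 0/0 indeterminate form.
Expand each to leading order near x = 0: numerator ~ 2·x, denominator ~ x/2.
The limit of the ratio is 4.

Final answer: 4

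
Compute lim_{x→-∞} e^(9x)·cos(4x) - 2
Evaluate the dominant behaviour as x → -∞; each term tends to a finite value or vanishes.
Limit = -2.

Final answer: -2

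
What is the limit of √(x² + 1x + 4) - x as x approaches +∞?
This is an ∞ − ∞ indeterminate form.
Multiply and divide by the conjugate √(x²+1x + 4) + x; the x² terms cancel, leaving (1x + 4)/(√(x²+1x + 4)+x) → 1/2.
Limit = 1/2.

Final answer: 1/2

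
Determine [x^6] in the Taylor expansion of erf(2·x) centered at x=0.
Expand to order 6: erf(2·x) = 32·x^5/(5·√(π)) - 16·x^3/(3·√(π)) + 4·x/√(π) + O(x^7).
The coefficient of x^6 is 0.

Final answer: 0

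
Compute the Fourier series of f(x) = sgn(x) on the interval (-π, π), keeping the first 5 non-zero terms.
4·sin(x)/π + 4·sin(3·x)/(3·π) + 4·sin(5·x)/(5·π) + 4·sin(7·x)/(7·π) + 4·sin(9·x)/(9·π)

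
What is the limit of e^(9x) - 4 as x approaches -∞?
Evaluate the dominant behaviour as x → -∞; each term tends to a finite value or vanishes.
Limit = -4.

Final answer: -4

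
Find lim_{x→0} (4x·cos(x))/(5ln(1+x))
Both numerator and denominator → 0 as x → 0; this is a 0/0 indeterminate form.
Expand each to leading order near x = 0: numerator ~ 4·x, denominator ~ 5·x.
The limit of the ratio is 4/5.

Final answer: 4/5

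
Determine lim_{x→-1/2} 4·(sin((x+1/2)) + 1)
Direct substitution at x = -1/2 gives 4.

Final answer: 4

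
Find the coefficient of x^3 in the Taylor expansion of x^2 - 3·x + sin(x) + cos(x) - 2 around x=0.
Expand to order 3: x^2 - 3·x + sin(x) + cos(x) - 2 = -x^3/6 + x^2/2 - 2·x - 1 + O(x^4).
The coefficient of x^3 is -1/6.

Final answer: -1/6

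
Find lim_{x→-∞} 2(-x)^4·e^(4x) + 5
The product is a 0·∞ indeterminate form at x → -∞.
Rewrite the product as 2(-x)^4 / e^(-4x) (an ∞/∞ form) and apply L'Hôpital, or use the standard hierarchy e^(4|x|) ≫ |(-x)^4| as x → -∞.
The indeterminate product → 0, so the limit = 5.

Final answer: 5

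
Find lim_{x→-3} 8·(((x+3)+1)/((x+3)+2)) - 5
Direct substitution at x = -3 gives -1.

Final answer: -1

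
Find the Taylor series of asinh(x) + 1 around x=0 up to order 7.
-5·x^7/112 + 3·x^5/40 - x^3/6 + x + 1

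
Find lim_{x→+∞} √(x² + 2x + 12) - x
This is an ∞ − ∞ indeterminate form.
Multiply and divide by the conjugate √(x²+2x + 12) + x; the x² terms cancel, leaving (2x + 12)/(√(x²+2x + 12)+x) → 2/2 = 1.
Limit = 1.

Final answer: 1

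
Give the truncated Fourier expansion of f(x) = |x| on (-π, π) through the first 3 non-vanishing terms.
-4·cos(x)/π - 4·cos(3·x)/(9·π) + π/2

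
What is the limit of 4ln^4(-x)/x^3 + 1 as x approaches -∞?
The quotient is an ∞/∞ indeterminate form as x → -∞.
Compare growth rates of the dominant terms (exponentials ≫ polynomials ≫ logarithms), or apply L'Hôpital's rule; the quotient → 0.
Adding the constant: 0 + 1 = 1. Limit = 1.

Final answer: 1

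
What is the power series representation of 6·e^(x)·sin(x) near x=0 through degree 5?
-x^5/5 + 2·x^3 + 6·x^2 + 6·x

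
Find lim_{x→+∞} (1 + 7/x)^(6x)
As x → +∞: write (1 + 7/x)^(6x) = ((1 + 7/x)^x)^6 → (e^7)^6 = e^42.
Limit = e^(42).

Final answer: e^(42)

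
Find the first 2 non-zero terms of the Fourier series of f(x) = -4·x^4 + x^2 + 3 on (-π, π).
(-196 + 32·π^2)·cos(x) - 4·π^4/5 + 3 + π^2/3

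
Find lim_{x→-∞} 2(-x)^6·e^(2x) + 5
The product is a 0·∞ indeterminate form at x → -∞.
Rewrite the product as 2(-x)^6 / e^(-2x) (an ∞/∞ form) and apply L'Hôpital, or use the standard hierarchy e^(2|x|) ≫ |(-x)^6| as x → -∞.
The indeterminate product → 0, so the limit = 5.

Final answer: 5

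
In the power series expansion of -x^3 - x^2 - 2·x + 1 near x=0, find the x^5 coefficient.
Expand to order 5: -x^3 - x^2 - 2·x + 1 = -x^3 - x^2 - 2·x + 1 + O(x^6).
The coefficient of x^5 is 0.

Final answer: 0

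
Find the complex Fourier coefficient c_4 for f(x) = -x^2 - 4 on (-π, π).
Compute the real Fourier coefficients first: a_4 = -1/4, b_4 = 0.
Then c_4 = (a_4 − i·b_4)/2 = -1/8.

Final answer: -1/8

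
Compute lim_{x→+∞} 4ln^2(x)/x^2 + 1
The quotient is an ∞/∞ indeterminate form as x → +∞.
The polynomial denominator x^2 dominates the logarithmic numerator (any positive power of x ≫ ln^2(x) as x → ∞), so the quotient → 0.
Adding the constant: 0 + 1 = 1. Limit = 1.

Final answer: 1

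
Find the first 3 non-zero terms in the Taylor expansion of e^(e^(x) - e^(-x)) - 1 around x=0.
5·x^3/3 + 2·x^2 + 2·x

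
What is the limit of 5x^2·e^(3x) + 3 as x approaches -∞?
The product is a 0·∞ indeterminate form at x → -∞.
Rewrite the product as 5x^2 / e^(-3x) (an ∞/∞ form) and apply L'Hôpital, or use the standard hierarchy e^(3|x|) ≫ |x^2| as x → -∞.
The indeterminate product → 0, so the limit = 3.

Final answer: 3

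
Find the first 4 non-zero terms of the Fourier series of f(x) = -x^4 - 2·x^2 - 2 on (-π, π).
(-40 + 8·π^2)·cos(x) + (1 - 2·π^2)·cos(2·x) + (8/27 + 8·π^2/9)·cos(3·x) - π^4/5 - 2·π^2/3 - 2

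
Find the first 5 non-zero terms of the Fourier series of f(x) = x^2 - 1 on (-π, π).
-4·cos(x) + cos(2·x) - 4·cos(3·x)/9 + cos(4·x)/4 - 1 + π^2/3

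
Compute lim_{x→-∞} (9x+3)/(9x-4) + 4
Evaluate the dominant behaviour as x → -∞; each term tends to a finite value or vanishes.
Limit = 5.

Final answer: 5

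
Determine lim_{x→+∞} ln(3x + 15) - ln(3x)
This is an ∞ − ∞ indeterminate form.
Combine the logarithms: ln(3x+15) − ln(3x) = ln((3x+15)/(3x)) = ln(1 + 15/(3x)) → ln(1) = 0.
Limit = 0.

Final answer: 0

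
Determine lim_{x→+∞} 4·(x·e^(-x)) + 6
Evaluate the dominant behaviour as x → +∞; each term tends to a finite value or vanishes.
Limit = 6.

Final answer: 6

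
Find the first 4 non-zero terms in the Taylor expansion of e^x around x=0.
x^3/6 + x^2/2 + x + 1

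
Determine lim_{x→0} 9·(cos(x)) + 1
Direct substitution at x = 0 gives 10.

Final answer: 10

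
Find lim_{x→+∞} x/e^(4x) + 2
The quotient is an ∞/∞ indeterminate form as x → +∞.
The exponential denominator e^(4x) dominates the polynomial numerator (e^x ≫ x as x → ∞), so the quotient → 0.
Adding the constant: 0 + 2 = 2. Limit = 2.

Final answer: 2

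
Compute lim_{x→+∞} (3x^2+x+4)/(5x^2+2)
This is an ∞/∞ indeterminate form as x → +∞.
Divide numerator and denominator by x^2 and let the lower-order terms vanish; the leading terms give 3/5.
Limit = 3/5.

Final answer: 3/5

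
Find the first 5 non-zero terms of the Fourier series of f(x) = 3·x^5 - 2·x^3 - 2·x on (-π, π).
(-124·π^2 + 6·π^4 + 740)·sin(x) + (-3·π^4 - 47/2 + 17·π^2)·sin(2·x) + (-52·π^2/9 + 68/27 + 2·π^4)·sin(3·x) + (-3·π^4/2 - 5/64 + 23·π^2/8)·sin(4·x) + (-44·π^2/25 - 236/625 + 6·π^4/5)·sin(5·x)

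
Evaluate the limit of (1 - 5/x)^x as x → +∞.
As x → +∞: this is the defining limit (1 - 5/x)^x → e^(-5).
Limit = e^(-5).

Final answer: e^(-5)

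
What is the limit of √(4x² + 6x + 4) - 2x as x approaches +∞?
As x → +∞: multiply by the conjugate to get (6x+4)/(√(4x²+6x+4)+2x); the denominator ~ 4x, so the limit is 6/4 = 3/2.
Limit = 3/2.

Final answer: 3/2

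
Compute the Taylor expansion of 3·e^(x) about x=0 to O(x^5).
x^4/8 + x^3/2 + 3·x^2/2 + 3·x + 3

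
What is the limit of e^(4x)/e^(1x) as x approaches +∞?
This is an ∞/∞ indeterminate form as x → +∞.
Rewrite e^(4x)/e^(1x) = e^((4−1)x) = e^(3x); the exponent coefficient is 3 > 0 so e^(3x) → ∞.
Limit = ∞.

Final answer: ∞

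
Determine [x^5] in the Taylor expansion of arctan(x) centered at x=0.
Expand to order 5: arctan(x) = x^5/5 - x^3/3 + x + O(x^6).
The coefficient of x^5 is 1/5.

Final answer: 1/5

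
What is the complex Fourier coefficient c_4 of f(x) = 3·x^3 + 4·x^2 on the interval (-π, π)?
Compute the real Fourier coefficients first: a_4 = 1, b_4 = 9/16 - 3·π^2/2.
Then c_4 = (a_4 − i·b_4)/2 = 1/2 - 9·i/32 + 3·i·π^2/4.

Final answer: 1/2 - 9·i/32 + 3·i·π^2/4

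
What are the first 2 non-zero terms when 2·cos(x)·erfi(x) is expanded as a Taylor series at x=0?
-2·x^3/(3·√(π)) + 4·x/√(π)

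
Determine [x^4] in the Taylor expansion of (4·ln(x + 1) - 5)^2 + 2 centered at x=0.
Expand to order 4: (4·ln(x + 1) - 5)^2 + 2 = 74·x^4/3 - 88·x^3/3 + 36·x^2 - 40·x + 27 + O(x^5).
The coefficient of x^4 is 74/3.

Final answer: 74/3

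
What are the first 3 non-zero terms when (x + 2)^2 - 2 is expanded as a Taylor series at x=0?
x^2 + 4·x + 2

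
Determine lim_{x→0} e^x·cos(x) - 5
Direct substitution at x = 0 gives -4.

Final answer: -4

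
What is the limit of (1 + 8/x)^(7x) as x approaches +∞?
As x → +∞: write (1 + 8/x)^(7x) = ((1 + 8/x)^x)^7 → (e^8)^7 = e^56.
Limit = e^(56).

Final answer: e^(56)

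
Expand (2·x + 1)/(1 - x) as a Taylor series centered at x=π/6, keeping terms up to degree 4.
(-2·π - 6)/(-6 + π) + 108·(x - π/6)/(-12·π + π^2 + 36) - 648·(x - π/6)^2/(-216 - 18·π^2 + π^3 + 108·π) + 3888·(x - π/6)^3/(-864·π - 24·π^3 + π^4 + 1296 + 216·π^2) - 23328·(x - π/6)^4/(-2160·π^2 - 7776 - 30·π^4 + π^5 + 360·π^3 + 6480·π)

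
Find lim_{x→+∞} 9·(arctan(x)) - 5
Evaluate the dominant behaviour as x → +∞; each term tends to a finite value or vanishes.
Limit = -5 + 9·π/2.

Final answer: -5 + 9·π/2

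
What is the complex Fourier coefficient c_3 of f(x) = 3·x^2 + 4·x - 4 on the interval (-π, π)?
Compute the real Fourier coefficients first: a_3 = -4/3, b_3 = 8/3.
Then c_3 = (a_3 − i·b_3)/2 = -2/3 - 4·i/3.

Final answer: -2/3 - 4·i/3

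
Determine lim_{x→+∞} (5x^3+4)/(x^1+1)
This is an ∞/∞ indeterminate form as x → +∞.
Divide numerator and denominator by x^3 and let the lower-order terms vanish; the numerator's degree 3 exceeds the denominator's degree 1, so the quotient diverges.
Limit = ∞.

Final answer: ∞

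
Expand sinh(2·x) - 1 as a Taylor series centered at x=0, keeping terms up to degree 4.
4·x^3/3 + 2·x - 1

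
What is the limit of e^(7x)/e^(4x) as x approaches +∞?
This is an ∞/∞ indeterminate form as x → +∞.
Rewrite e^(7x)/e^(4x) = e^((7−4)x) = e^(3x); the exponent coefficient is 3 > 0 so e^(3x) → ∞.
Limit = ∞.

Final answer: ∞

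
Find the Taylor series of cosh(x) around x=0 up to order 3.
x^2/2 + 1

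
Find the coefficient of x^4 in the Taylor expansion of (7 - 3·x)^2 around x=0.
Expand to order 4: (7 - 3·x)^2 = 9·x^2 - 42·x + 49 + O(x^5).
The coefficient of x^4 is 0.

Final answer: 0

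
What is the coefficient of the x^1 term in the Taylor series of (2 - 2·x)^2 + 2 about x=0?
Expand to order 1: (2 - 2·x)^2 + 2 = 6 - 8·x + O(x^2).
The coefficient of x^1 is -8.

Final answer: -8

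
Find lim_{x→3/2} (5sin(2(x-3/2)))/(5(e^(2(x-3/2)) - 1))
Both numerator and denominator → 0 as x → 3/2; this is a 0/0 indeterminate form.
Expand each to leading order near x = 3/2: numerator ~ 10·(x - 3/2), denominator ~ 10·(x - 3/2).
The limit of the ratio is 1.

Final answer: 1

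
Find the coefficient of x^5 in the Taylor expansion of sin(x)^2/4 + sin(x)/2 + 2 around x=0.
Expand to order 5: sin(x)^2/4 + sin(x)/2 + 2 = x^5/240 - x^4/12 - x^3/12 + x^2/4 + x/2 + 2 + O(x^6).
The coefficient of x^5 is 1/240.

Final answer: 1/240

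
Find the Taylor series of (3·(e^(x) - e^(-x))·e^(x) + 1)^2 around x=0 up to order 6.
752·x^6/15 + 368·x^5/5 + 88·x^4 + 80·x^3 + 48·x^2 + 12·x + 1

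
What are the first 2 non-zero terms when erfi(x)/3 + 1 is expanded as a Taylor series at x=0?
2·x/(3·√(π)) + 1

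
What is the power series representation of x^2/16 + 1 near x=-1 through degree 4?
17/16 - (x + 1)/8 + (x + 1)^2/16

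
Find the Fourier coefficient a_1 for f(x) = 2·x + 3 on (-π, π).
a_1 = (1/π) ∫_{-π}^{π} f(x)·cos(1x) dx.
Evaluate the integral (use parity and integration by parts as needed): a_1 = 0.

Final answer: 0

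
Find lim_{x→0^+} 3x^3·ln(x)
This is a 0·∞ indeterminate form at x → 0⁺.
Rewrite the product as 3·ln(x) / x^(-3) and apply L'Hôpital, or use the standard hierarchy x^(-3) ≫ |ln x| as x → 0⁺.
The indeterminate product → 0, so the limit = 0.

Final answer: 0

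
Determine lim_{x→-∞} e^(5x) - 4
Evaluate the dominant behaviour as x → -∞; each term tends to a finite value or vanishes.
Limit = -4.

Final answer: -4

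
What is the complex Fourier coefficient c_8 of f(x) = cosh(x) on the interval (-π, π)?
Compute the real Fourier coefficients first: a_8 = 2·sinh(π)/(65·π), b_8 = 0.
Then c_8 = (a_8 − i·b_8)/2 = sinh(π)/(65·π).

Final answer: sinh(π)/(65·π)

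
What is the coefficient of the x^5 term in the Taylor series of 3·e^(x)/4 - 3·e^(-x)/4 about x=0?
Expand to order 5: 3·e^(x)/4 - 3·e^(-x)/4 = x^5/80 + x^3/4 + 3·x/2 + O(x^6).
The coefficient of x^5 is 1/80.

Final answer: 1/80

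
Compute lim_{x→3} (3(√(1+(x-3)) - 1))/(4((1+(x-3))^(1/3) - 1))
Both numerator and denominator → 0 as x → 3; this is a 0/0 indeterminate form.
Expand each to leading order near x = 3: numerator ~ 3·(x - 3)/2, denominator ~ 4·(x - 3)/3.
The limit of the ratio is 9/8.

Final answer: 9/8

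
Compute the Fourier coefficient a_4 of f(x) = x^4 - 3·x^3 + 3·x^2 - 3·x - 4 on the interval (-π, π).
a_4 = (1/π) ∫_{-π}^{π} f(x)·cos(4x) dx.
Evaluate the integral (use parity and integration by parts as needed): a_4 = 9/16 + π^2/2.

Final answer: 9/16 + π^2/2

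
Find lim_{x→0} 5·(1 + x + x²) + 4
Direct substitution at x = 0 gives 9.

Final answer: 9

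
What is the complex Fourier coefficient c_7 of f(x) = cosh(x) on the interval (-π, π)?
Compute the real Fourier coefficients first: a_7 = -sinh(π)/(25·π), b_7 = 0.
Then c_7 = (a_7 − i·b_7)/2 = -sinh(π)/(50·π).

Final answer: -sinh(π)/(50·π)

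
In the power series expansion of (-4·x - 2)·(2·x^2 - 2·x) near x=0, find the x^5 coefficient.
Expand to order 5: (-4·x - 2)·(2·x^2 - 2·x) = -8·x^3 + 4·x^2 + 4·x + O(x^6).
The coefficient of x^5 is 0.

Final answer: 0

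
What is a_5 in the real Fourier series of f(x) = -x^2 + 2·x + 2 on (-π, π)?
a_5 = (1/π) ∫_{-π}^{π} f(x)·cos(5x) dx.
Evaluate the integral (use parity and integration by parts as needed): a_5 = 4/25.

Final answer: 4/25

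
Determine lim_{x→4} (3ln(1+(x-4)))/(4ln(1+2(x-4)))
Both numerator and denominator → 0 as x → 4; this is a 0/0 indeterminate form.
Expand each to leading order near x = 4: numerator ~ 3·(x - 4), denominator ~ 8·(x - 4).
The limit of the ratio is 3/8.

Final answer: 3/8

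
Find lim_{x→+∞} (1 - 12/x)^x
As x → +∞: this is the defining limit (1 - 12/x)^x → e^(-12).
Limit = e^(-12).

Final answer: e^(-12)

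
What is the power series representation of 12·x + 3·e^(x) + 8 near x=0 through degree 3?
x^3/2 + 3·x^2/2 + 15·x + 11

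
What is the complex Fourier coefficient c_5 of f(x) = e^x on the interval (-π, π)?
Compute the real Fourier coefficients first: a_5 = (1 - e^(2·π))·e^(-π)/(26·π), b_5 = (-5 + 5·e^(2·π))·e^(-π)/(26·π).
Then c_5 = (a_5 − i·b_5)/2 = -e^(π)/(52·π) + e^(-π)/(52·π) - 5·i·e^(π)/(52·π) + 5·i·e^(-π)/(52·π).

Final answer: -e^(π)/(52·π) + e^(-π)/(52·π) - 5·i·e^(π)/(52·π) + 5·i·e^(-π)/(52·π)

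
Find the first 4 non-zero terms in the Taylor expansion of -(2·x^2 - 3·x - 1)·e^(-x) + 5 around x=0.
10·x^3/3 - 9·x^2/2 + 2·x + 6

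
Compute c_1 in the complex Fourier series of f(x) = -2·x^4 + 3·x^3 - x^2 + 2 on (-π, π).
Compute the real Fourier coefficients first: a_1 = -92 + 16·π^2, b_1 = -36 + 6·π^2.
Then c_1 = (a_1 − i·b_1)/2 = -46 + 8·π^2 - 3·i·π^2 + 18·i.

Final answer: -46 + 8·π^2 - 3·i·π^2 + 18·i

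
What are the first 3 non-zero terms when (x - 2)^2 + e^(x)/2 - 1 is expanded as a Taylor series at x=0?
5·x^2/4 - 7·x/2 + 7/2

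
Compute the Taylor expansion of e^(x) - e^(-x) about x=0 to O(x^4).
x^3/3 + 2·x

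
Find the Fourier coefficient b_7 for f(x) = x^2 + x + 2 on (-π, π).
b_7 = (1/π) ∫_{-π}^{π} f(x)·sin(7x) dx.
Evaluate the integral (use parity and integration by parts as needed): b_7 = 2/7.

Final answer: 2/7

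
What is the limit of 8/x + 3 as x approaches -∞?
Evaluate the dominant behaviour as x → -∞; each term tends to a finite value or vanishes.
Limit = 3.

Final answer: 3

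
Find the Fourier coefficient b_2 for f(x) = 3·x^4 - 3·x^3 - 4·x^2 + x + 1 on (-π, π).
b_2 = (1/π) ∫_{-π}^{π} f(x)·sin(2x) dx.
Evaluate the integral (use parity and integration by parts as needed): b_2 = -11/2 + 3·π^2.

Final answer: -11/2 + 3·π^2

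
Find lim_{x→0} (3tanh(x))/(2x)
Both numerator and denominator → 0 as x → 0; this is a 0/0 indeterminate form.
Expand each to leading order near x = 0: numerator ~ 3·x, denominator ~ 2·x.
The limit of the ratio is 3/2.

Final answer: 3/2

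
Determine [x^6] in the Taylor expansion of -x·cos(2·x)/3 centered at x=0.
Expand to order 6: -x·cos(2·x)/3 = -2·x^5/9 + 2·x^3/3 - x/3 + O(x^7).
The coefficient of x^6 is 0.

Final answer: 0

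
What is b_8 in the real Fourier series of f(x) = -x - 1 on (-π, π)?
b_8 = (1/π) ∫_{-π}^{π} f(x)·sin(8x) dx.
Evaluate the integral (use parity and integration by parts as needed): b_8 = 1/4.

Final answer: 1/4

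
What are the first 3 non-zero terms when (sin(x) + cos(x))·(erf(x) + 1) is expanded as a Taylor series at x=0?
x^2·(-1/2 + 2/√(π)) + x·(1 + 2/√(π)) + 1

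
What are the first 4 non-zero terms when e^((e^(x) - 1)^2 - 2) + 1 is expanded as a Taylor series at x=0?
13·x^4·e^(-2)/12 + x^3·e^(-2) + x^2·e^(-2) + e^(-2) + 1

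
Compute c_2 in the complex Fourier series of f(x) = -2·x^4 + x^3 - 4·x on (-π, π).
Compute the real Fourier coefficients first: a_2 = 6 - 4·π^2, b_2 = 11/2 - π^2.
Then c_2 = (a_2 − i·b_2)/2 = -2·π^2 + 3 - 11·i/4 + i·π^2/2.

Final answer: -2·π^2 + 3 - 11·i/4 + i·π^2/2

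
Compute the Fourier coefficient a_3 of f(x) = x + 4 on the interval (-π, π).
a_3 = (1/π) ∫_{-π}^{π} f(x)·cos(3x) dx.
Evaluate the integral (use parity and integration by parts as needed): a_3 = 0.

Final answer: 0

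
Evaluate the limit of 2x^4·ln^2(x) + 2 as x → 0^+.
The product is a 0·∞ indeterminate form at x → 0⁺.
Rewrite the product as 2·ln^2(x) / x^(-4) and apply L'Hôpital, or use the standard hierarchy x^(-4) ≫ |ln x|^2 as x → 0⁺.
The indeterminate product → 0, so the limit = 2.

Final answer: 2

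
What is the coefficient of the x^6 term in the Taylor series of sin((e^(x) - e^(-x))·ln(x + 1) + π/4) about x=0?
Expand to order 6: sin((e^(x) - e^(-x))·ln(x + 1) + π/4) = -119·√(2)·x^6/72 + 2·√(2)·x^5/3 - √(2)·x^4/2 - √(2)·x^3/2 + √(2)·x^2 + √(2)/2 + O(x^7).
The coefficient of x^6 is -119·√(2)/72.

Final answer: -119·√(2)/72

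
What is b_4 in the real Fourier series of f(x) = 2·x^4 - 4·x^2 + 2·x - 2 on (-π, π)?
b_4 = (1/π) ∫_{-π}^{π} f(x)·sin(4x) dx.
Evaluate the integral (use parity and integration by parts as needed): b_4 = -1.

Final answer: -1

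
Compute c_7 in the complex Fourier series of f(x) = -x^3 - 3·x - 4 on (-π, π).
Compute the real Fourier coefficients first: a_7 = 0, b_7 = -2·π^2/7 - 282/343.
Then c_7 = (a_7 − i·b_7)/2 = 141·i/343 + i·π^2/7.

Final answer: 141·i/343 + i·π^2/7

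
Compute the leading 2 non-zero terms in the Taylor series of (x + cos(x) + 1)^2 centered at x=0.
4·x + 4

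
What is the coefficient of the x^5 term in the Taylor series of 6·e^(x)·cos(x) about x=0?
Expand to order 5: 6·e^(x)·cos(x) = -x^5/5 - x^4 - 2·x^3 + 6·x + 6 + O(x^6).
The coefficient of x^5 is -1/5.

Final answer: -1/5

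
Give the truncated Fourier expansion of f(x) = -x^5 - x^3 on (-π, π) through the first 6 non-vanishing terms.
(-228 - 2·π^4 + 38·π^2)·sin(x) + (-4·π^2 + 6 + π^4)·sin(2·x) + (-2·π^4/3 - 44/81 + 22·π^2/27)·sin(3·x) + (-π^2/8 + 3/64 + π^4/2)·sin(4·x) + (-2·π^4/5 - 2·π^2/25 + 12/625)·sin(5·x) + (-2/81 + 4·π^2/27 + π^4/3)·sin(6·x)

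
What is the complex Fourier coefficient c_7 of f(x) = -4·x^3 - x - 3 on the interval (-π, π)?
Compute the real Fourier coefficients first: a_7 = 0, b_7 = -8·π^2/7 - 50/343.
Then c_7 = (a_7 − i·b_7)/2 = 25·i/343 + 4·i·π^2/7.

Final answer: 25·i/343 + 4·i·π^2/7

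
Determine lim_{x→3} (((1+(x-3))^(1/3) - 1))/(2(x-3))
Both numerator and denominator → 0 as x → 3; this is a 0/0 indeterminate form.
Expand each to leading order near x = 3: numerator ~ (x - 3)/3, denominator ~ 2·(x - 3).
The limit of the ratio is 1/6.

Final answer: 1/6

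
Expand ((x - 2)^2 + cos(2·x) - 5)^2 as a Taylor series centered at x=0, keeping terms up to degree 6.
-4·x^6/3 - 16·x^5/3 + x^4 + 8·x^3 + 16·x^2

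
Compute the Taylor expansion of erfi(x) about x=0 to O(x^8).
x^7/(21·√(π)) + x^5/(5·√(π)) + 2·x^3/(3·√(π)) + 2·x/√(π)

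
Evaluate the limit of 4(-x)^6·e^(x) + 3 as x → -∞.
The product is a 0·∞ indeterminate form at x → -∞.
Rewrite the product as 4(-x)^6 / e^(-x) (an ∞/∞ form) and apply L'Hôpital, or use the standard hierarchy e^(|x|) ≫ |(-x)^6| as x → -∞.
The indeterminate product → 0, so the limit = 3.

Final answer: 3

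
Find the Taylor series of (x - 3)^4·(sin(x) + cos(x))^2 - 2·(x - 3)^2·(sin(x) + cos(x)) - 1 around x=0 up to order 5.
-2863·x^5/60 + 477·x^4/4 - 17·x^3 - 143·x^2 + 48·x + 62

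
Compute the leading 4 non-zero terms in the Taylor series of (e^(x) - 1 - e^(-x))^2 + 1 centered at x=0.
-2·x^3/3 + 4·x^2 - 4·x + 2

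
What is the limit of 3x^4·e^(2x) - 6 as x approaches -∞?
The product is a 0·∞ indeterminate form at x → -∞.
Rewrite the product as 3x^4 / e^(-2x) (an ∞/∞ form) and apply L'Hôpital, or use the standard hierarchy e^(2|x|) ≫ |x^4| as x → -∞.
The indeterminate product → 0, so the limit = -6.

Final answer: -6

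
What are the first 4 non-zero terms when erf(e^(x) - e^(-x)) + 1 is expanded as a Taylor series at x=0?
113·x^5/(30·√(π)) - 14·x^3/(3·√(π)) + 4·x/√(π) + 1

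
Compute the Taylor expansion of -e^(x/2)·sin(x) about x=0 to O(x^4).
x^3/24 - x^2/2 - x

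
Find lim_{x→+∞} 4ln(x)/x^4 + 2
The quotient is an ∞/∞ indeterminate form as x → +∞.
The polynomial denominator x^4 dominates the logarithmic numerator (any positive power of x ≫ ln(x) as x → ∞), so the quotient → 0.
Adding the constant: 0 + 2 = 2. Limit = 2.

Final answer: 2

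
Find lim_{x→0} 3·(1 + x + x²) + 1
Direct substitution at x = 0 gives 4.

Final answer: 4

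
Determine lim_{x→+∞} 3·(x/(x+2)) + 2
Evaluate the dominant behaviour as x → +∞; each term tends to a finite value or vanishes.
Limit = 5.

Final answer: 5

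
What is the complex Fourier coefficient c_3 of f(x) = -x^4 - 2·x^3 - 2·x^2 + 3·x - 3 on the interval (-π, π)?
Compute the real Fourier coefficients first: a_3 = 8/27 + 8·π^2/9, b_3 = 26/9 - 4·π^2/3.
Then c_3 = (a_3 − i·b_3)/2 = 4/27 + 4·π^2/9 - 13·i/9 + 2·i·π^2/3.

Final answer: 4/27 + 4·π^2/9 - 13·i/9 + 2·i·π^2/3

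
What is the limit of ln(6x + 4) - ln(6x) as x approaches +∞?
This is an ∞ − ∞ indeterminate form.
Combine the logarithms: ln(6x+4) − ln(6x) = ln((6x+4)/(6x)) = ln(1 + 4/(6x)) → ln(1) = 0.
Limit = 0.

Final answer: 0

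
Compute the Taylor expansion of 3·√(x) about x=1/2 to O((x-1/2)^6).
3·√(2)/2 + 3·√(2)·(x - 1/2)/2 - 3·√(2)·(x - 1/2)^2/4 + 3·√(2)·(x - 1/2)^3/4 - 15·√(2)·(x - 1/2)^4/16 + 21·√(2)·(x - 1/2)^5/16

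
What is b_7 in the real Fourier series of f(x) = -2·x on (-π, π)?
b_7 = (1/π) ∫_{-π}^{π} f(x)·sin(7x) dx.
Evaluate the integral (use parity and integration by parts as needed): b_7 = -4/7.

Final answer: -4/7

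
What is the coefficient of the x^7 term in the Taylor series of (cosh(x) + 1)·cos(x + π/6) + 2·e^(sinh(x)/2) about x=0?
Expand to order 7: (cosh(x) + 1)·cos(x + π/6) + 2·e^(sinh(x)/2) = 1949·x^7/322560 + x^6·(337/23040 - √(3)/1440) + 27·x^5/640 + x^4·(17/192 - √(3)/16) + x^3/8 + x^2·(1/4 - √(3)/4) + √(3) + 2 + O(x^8).
The coefficient of x^7 is 1949/322560.

Final answer: 1949/322560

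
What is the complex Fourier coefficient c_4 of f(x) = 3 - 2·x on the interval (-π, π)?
Compute the real Fourier coefficients first: a_4 = 0, b_4 = 1.
Then c_4 = (a_4 − i·b_4)/2 = -i/2.

Final answer: -i/2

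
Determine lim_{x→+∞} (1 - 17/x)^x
As x → +∞: this is the defining limit (1 - 17/x)^x → e^(-17).
Limit = e^(-17).

Final answer: e^(-17)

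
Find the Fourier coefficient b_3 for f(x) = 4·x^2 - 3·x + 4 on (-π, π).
b_3 = (1/π) ∫_{-π}^{π} f(x)·sin(3x) dx.
Evaluate the integral (use parity and integration by parts as needed): b_3 = -2.

Final answer: -2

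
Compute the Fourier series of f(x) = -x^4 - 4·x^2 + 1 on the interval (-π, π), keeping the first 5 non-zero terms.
(-32 + 8·π^2)·cos(x) + (-2·π^2 - 1)·cos(2·x) + (32/27 + 8·π^2/9)·cos(3·x) + (-π^2/2 - 13/16)·cos(4·x) - π^4/5 - 4·π^2/3 + 1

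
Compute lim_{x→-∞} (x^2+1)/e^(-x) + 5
The quotient is an ∞/∞ indeterminate form as x → -∞.
Compare growth rates of the dominant terms (exponentials ≫ polynomials ≫ logarithms), or apply L'Hôpital's rule; the quotient → 0.
Adding the constant: 0 + 5 = 5. Limit = 5.

Final answer: 5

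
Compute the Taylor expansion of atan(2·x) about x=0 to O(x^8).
-128·x^7/7 + 32·x^5/5 - 8·x^3/3 + 2·x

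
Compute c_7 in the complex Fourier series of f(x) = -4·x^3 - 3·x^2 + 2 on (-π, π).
Compute the real Fourier coefficients first: a_7 = 12/49, b_7 = 48/343 - 8·π^2/7.
Then c_7 = (a_7 − i·b_7)/2 = 6/49 - 24·i/343 + 4·i·π^2/7.

Final answer: 6/49 - 24·i/343 + 4·i·π^2/7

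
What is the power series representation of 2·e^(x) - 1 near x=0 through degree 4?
x^4/12 + x^3/3 + x^2 + 2·x + 1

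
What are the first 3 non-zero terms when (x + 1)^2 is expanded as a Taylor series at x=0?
x^2 + 2·x + 1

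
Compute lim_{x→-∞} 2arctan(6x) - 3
Evaluate the dominant behaviour as x → -∞; each term tends to a finite value or vanishes.
Limit = -π - 3.

Final answer: -π - 3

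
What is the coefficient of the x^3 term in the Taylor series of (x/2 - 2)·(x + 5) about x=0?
Expand to order 3: (x/2 - 2)·(x + 5) = x^2/2 + x/2 - 10 + O(x^4).
The coefficient of x^3 is 0.

Final answer: 0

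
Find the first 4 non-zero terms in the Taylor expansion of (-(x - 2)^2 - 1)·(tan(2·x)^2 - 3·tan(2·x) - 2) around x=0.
62·x^3 - 42·x^2 + 22·x + 10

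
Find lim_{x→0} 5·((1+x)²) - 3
Direct substitution at x = 0 gives 2.

Final answer: 2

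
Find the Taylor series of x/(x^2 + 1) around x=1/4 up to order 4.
4/17 + 240·(x - 1/4)/289 - 3008·(x - 1/4)^2/4913 - 41216·(x - 1/4)^3/83521 + 1147904·(x - 1/4)^4/1419857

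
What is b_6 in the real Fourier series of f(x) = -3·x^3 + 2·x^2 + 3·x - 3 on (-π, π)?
b_6 = (1/π) ∫_{-π}^{π} f(x)·sin(6x) dx.
Evaluate the integral (use parity and integration by parts as needed): b_6 = -7/6 + π^2.

Final answer: -7/6 + π^2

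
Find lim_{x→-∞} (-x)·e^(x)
This is a 0·∞ indeterminate form at x → -∞.
Rewrite the product as (-x) / e^(-x) (an ∞/∞ form) and apply L'Hôpital, or use the standard hierarchy e^(|x|) ≫ |(-x)| as x → -∞.
The indeterminate product → 0, so the limit = 0.

Final answer: 0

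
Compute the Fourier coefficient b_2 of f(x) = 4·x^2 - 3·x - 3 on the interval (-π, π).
b_2 = (1/π) ∫_{-π}^{π} f(x)·sin(2x) dx.
Evaluate the integral (use parity and integration by parts as needed): b_2 = 3.

Final answer: 3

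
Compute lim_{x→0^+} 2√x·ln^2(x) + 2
The product is a 0·∞ indeterminate form at x → 0⁺.
Rewrite the product as 2·ln^2(x) / x^(-1/2) and apply L'Hôpital, or use the standard hierarchy x^(-1/2) ≫ |ln x|^2 as x → 0⁺.
The indeterminate product → 0, so the limit = 2.

Final answer: 2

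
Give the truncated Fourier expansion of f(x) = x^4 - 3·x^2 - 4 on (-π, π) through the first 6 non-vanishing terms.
(60 - 8·π^2)·cos(x) + (-6 + 2·π^2)·cos(2·x) + (52/27 - 8·π^2/9)·cos(3·x) + (-15/16 + π^2/2)·cos(4·x) + (348/625 - 8·π^2/25)·cos(5·x) - π^2 - 4 + π^4/5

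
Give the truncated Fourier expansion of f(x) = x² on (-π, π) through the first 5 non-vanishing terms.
-4·cos(x) + cos(2·x) - 4·cos(3·x)/9 + cos(4·x)/4 + π^2/3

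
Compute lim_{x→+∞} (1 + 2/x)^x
As x → +∞: this is the defining limit (1 + 2/x)^x → e^2.
Limit = e^(2).

Final answer: e^(2)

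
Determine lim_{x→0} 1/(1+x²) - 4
Direct substitution at x = 0 gives -3.

Final answer: -3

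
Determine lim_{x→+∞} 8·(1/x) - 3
Evaluate the dominant behaviour as x → +∞; each term tends to a finite value or vanishes.
Limit = -3.

Final answer: -3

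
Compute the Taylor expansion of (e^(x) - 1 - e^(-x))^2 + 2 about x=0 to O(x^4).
-2·x^3/3 + 4·x^2 - 4·x + 3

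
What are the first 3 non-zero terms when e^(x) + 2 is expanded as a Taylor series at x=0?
x^2/2 + x + 3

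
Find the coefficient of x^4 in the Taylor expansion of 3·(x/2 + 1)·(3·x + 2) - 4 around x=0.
Expand to order 4: 3·(x/2 + 1)·(3·x + 2) - 4 = 9·x^2/2 + 12·x + 2 + O(x^5).
The coefficient of x^4 is 0.

Final answer: 0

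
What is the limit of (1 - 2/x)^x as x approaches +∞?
As x → +∞: this is the defining limit (1 - 2/x)^x → e^(-2).
Limit = e^(-2).

Final answer: e^(-2)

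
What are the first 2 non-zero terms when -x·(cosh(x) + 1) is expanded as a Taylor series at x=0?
-x^3/2 - 2·x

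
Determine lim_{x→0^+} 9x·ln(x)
This is a 0·∞ indeterminate form at x → 0⁺.
Rewrite the product as 9·ln(x) / x^(-1) and apply L'Hôpital, or use the standard hierarchy x^(-1) ≫ |ln x| as x → 0⁺.
The indeterminate product → 0, so the limit = 0.

Final answer: 0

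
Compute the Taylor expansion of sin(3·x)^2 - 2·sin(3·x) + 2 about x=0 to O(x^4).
9·x^3 + 9·x^2 - 6·x + 2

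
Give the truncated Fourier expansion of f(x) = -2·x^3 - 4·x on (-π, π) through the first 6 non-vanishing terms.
(16 - 4·π^2)·sin(x) + (1 + 2·π^2)·sin(2·x) + (-4·π^2/3 - 16/9)·sin(3·x) + (13/8 + π^2)·sin(4·x) + (-4·π^2/5 - 176/125)·sin(5·x) + (11/9 + 2·π^2/3)·sin(6·x)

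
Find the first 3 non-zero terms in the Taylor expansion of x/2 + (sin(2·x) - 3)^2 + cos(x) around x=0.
7·x^2/2 - 23·x/2 + 10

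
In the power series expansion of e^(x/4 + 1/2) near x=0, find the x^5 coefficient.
Expand to order 5: e^(x/4 + 1/2) = x^5·e^(1/2)/122880 + x^4·e^(1/2)/6144 + x^3·e^(1/2)/384 + x^2·e^(1/2)/32 + x·e^(1/2)/4 + e^(1/2) + O(x^6).
The coefficient of x^5 is e^(1/2)/122880.

Final answer: e^(1/2)/122880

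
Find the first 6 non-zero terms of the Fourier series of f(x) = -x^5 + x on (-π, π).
(-238 - 2·π^4 + 40·π^2)·sin(x) + (-5·π^2 + 13/2 + π^4)·sin(2·x) + (-2·π^4/3 - 26/81 + 40·π^2/27)·sin(3·x) + (-5·π^2/8 - 17/64 + π^4/2)·sin(4·x) + (-2·π^4/5 + 202/625 + 8·π^2/25)·sin(5·x) + (-5·π^2/27 - 49/162 + π^4/3)·sin(6·x)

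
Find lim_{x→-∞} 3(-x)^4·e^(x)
This is a 0·∞ indeterminate form at x → -∞.
Rewrite the product as 3(-x)^4 / e^(-x) (an ∞/∞ form) and apply L'Hôpital, or use the standard hierarchy e^(|x|) ≫ |(-x)^4| as x → -∞.
The indeterminate product → 0, so the limit = 0.

Final answer: 0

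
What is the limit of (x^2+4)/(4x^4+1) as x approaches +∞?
This is an ∞/∞ indeterminate form as x → +∞.
Divide numerator and denominator by x^4 and let the lower-order terms vanish; the numerator's degree 2 is below the denominator's degree 4, so the quotient → 0.
Limit = 0.

Final answer: 0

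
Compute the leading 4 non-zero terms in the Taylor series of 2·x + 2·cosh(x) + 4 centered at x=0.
x^4/12 + x^2 + 2·x + 6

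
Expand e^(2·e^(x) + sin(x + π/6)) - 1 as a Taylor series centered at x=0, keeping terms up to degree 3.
x^3·(65·√(3)·e^(5/2)/48 + 47·e^(5/2)/12) + x^2·(√(3)·e^(5/2) + 25·e^(5/2)/8) + x·(√(3)·e^(5/2)/2 + 2·e^(5/2)) - 1 + e^(5/2)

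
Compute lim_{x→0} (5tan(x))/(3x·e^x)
Both numerator and denominator → 0 as x → 0; this is a 0/0 indeterminate form.
Expand each to leading order near x = 0: numerator ~ 5·x, denominator ~ 3·x.
The limit of the ratio is 5/3.

Final answer: 5/3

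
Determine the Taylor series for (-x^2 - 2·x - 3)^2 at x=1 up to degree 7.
36 + 48·(x - 1) + 28·(x - 1)^2 + 8·(x - 1)^3 + (x - 1)^4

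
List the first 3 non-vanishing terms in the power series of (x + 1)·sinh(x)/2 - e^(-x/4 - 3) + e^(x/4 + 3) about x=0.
x^2·(-e^(-3)/32 + 1/2 + e^(3)/32) + x·(e^(-3)/4 + 1/2 + e^(3)/4) - e^(-3) + e^(3)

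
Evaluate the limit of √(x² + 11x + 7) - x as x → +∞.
This is an ∞ − ∞ indeterminate form.
Multiply and divide by the conjugate √(x²+11x + 7) + x; the x² terms cancel, leaving (11x + 7)/(√(x²+11x + 7)+x) → 11/2.
Limit = 11/2.

Final answer: 11/2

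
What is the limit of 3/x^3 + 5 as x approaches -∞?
Evaluate the dominant behaviour as x → -∞; each term tends to a finite value or vanishes.
Limit = 5.

Final answer: 5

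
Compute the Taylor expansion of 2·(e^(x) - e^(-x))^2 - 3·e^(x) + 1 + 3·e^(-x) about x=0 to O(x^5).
8·x^4/3 - x^3 + 8·x^2 - 6·x + 1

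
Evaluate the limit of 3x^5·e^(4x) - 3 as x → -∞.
The product is a 0·∞ indeterminate form at x → -∞.
Rewrite the product as 3x^5 / e^(-4x) (an ∞/∞ form) and apply L'Hôpital, or use the standard hierarchy e^(4|x|) ≫ |x^5| as x → -∞.
The indeterminate product → 0, so the limit = -3.

Final answer: -3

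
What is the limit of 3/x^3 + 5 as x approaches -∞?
Evaluate the dominant behaviour as x → -∞; each term tends to a finite value or vanishes.
Limit = 5.

Final answer: 5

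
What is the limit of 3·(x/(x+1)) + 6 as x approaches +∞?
Evaluate the dominant behaviour as x → +∞; each term tends to a finite value or vanishes.
Limit = 9.

Final answer: 9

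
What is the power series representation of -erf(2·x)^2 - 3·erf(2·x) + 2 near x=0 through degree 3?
16·x^3/√(π) - 16·x^2/π - 12·x/√(π) + 2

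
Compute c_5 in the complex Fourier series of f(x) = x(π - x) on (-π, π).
Compute the real Fourier coefficients first: a_5 = 4/25, b_5 = 2·π/5.
Then c_5 = (a_5 − i·b_5)/2 = 2/25 - i·π/5.

Final answer: 2/25 - i·π/5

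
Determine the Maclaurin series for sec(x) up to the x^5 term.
5·x^4/24 + x^2/2 + 1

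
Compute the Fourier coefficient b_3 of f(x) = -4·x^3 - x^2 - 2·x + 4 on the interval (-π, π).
b_3 = (1/π) ∫_{-π}^{π} f(x)·sin(3x) dx.
Evaluate the integral (use parity and integration by parts as needed): b_3 = 4/9 - 8·π^2/3.

Final answer: 4/9 - 8·π^2/3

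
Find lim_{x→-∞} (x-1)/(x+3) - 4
Evaluate the dominant behaviour as x → -∞; each term tends to a finite value or vanishes.
Limit = -3.

Final answer: -3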